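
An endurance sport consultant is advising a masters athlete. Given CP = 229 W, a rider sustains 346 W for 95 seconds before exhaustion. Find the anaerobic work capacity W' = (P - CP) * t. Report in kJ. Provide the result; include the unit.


Excess power = 346 - 229 = 117 W
Work above CP = 117 * 95 = 11115 J
W' = 11.115 kJ

11.115 kJ


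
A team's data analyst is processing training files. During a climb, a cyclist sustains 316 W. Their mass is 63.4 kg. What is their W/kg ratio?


Power-to-weight = 316 W / 63.4 kg
= 4.984 W/kg

4.984 W/kg


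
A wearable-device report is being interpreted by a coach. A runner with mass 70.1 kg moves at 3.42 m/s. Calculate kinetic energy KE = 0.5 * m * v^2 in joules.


v^2 = 3.42^2 = 11.6964
KE = 0.5 * 70.1 * 11.6964
= 409.96 J

409.96 J


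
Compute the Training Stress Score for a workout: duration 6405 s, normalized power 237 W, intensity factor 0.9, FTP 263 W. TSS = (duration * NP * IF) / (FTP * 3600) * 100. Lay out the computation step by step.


Product = 6405 * 237 * 0.9 = 1366186.5
Base = 263 * 3600 = 946800
TSS = 1366186.5 / 946800 * 100 = 144.3

144.3 TSS


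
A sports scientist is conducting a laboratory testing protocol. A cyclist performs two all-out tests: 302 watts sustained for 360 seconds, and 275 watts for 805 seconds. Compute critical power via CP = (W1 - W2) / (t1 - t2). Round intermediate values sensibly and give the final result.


W1 = P1 * t1 = 302 * 360 = 108720 J
W2 = P2 * t2 = 275 * 805 = 221375 J
CP = (108720 - 221375) / (360 - 805)
= 253.16 W

253.16 W


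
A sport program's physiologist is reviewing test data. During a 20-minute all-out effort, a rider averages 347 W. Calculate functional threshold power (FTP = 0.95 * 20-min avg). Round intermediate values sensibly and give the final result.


FTP = 0.95 * 347
= 329.65 W

329.65 W


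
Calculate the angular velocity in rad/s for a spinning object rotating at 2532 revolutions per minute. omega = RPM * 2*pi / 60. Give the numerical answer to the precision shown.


omega = RPM * 2*pi / 60
= 2532 * 6.28318531 / 60
= 265.15 rad/s

265.15 rad/s


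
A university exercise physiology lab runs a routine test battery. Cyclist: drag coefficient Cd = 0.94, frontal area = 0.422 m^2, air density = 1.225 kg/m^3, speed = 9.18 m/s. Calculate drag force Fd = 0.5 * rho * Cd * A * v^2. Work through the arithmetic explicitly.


v^2 = 9.18^2 = 84.2724
Fd = 0.5 * 1.225 * 0.94 * 0.422 * 84.2724
= 20.475 N

20.475 N


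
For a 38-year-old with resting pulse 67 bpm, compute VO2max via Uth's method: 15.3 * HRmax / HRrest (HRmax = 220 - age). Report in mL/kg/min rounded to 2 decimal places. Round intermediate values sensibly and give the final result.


Step 1: HRmax = 220 - 38 = 182 bpm
Step 2: Ratio = 182 / 67 = 2.7164
Step 3: VO2max = 15.3 * 2.7164 = 41.56 mL/kg/min

41.56 mL/kg/min


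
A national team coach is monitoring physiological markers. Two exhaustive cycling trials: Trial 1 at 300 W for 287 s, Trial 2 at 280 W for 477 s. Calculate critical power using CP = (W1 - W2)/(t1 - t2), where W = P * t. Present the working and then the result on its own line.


W1 = 300 * 287 = 86100 J
W2 = 280 * 477 = 133560 J
CP = (86100 - 133560) / (287 - 477)
= -47460 / -190
= 249.79 W

249.79 W


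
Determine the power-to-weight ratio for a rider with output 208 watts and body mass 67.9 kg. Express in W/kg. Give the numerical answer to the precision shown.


P/W = 208 / 67.9 = 3.063 W/kg

3.063 W/kg


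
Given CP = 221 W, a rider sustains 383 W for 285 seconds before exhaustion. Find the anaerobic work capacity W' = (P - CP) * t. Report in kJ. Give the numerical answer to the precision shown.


Excess power = 383 - 221 = 162 W
Work above CP = 162 * 285 = 46170 J
W' = 46.17 kJ

46.17 kJ


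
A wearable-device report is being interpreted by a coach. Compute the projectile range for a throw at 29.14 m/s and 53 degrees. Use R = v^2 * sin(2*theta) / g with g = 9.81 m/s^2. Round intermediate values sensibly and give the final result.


Two times the angle = 106 degrees
sin(106) = 0.961262
R = 849.1396 * 0.961262 / 9.81 = 83.205 m

83.205 m


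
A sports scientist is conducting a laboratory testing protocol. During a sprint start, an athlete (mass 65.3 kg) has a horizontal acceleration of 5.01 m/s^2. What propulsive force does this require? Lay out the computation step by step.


Propulsive force = mass * acceleration
= 65.3 kg * 5.01 m/s^2
= 327.15 N

327.15 N


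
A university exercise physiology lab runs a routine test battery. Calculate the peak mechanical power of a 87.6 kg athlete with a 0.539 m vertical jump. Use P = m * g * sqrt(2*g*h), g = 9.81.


First, sqrt(2gh) = sqrt(2 * 9.81 * 0.539)
= sqrt(10.57518) = 3.25195 m/s
Power = 87.6 * 9.81 * 3.25195 = 2794.58 W

2794.58 W


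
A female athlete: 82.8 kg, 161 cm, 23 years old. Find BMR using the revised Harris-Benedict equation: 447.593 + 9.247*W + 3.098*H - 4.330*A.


Intercept = 447.593
Weight contribution = 9.247 * 82.8 = 765.6516
Height contribution = 3.098 * 161 = 498.778
Age contribution = 4.33 * 23 = 99.59
BMR = 447.593 + 765.6516 + 498.778 - 99.59
= 1612.43 kcal/day

1612.43 kcal/day


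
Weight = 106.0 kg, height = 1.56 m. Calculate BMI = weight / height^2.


height^2 = 1.56^2 = 2.4336
BMI = 106.0 / 2.4336 = 43.56 kg/m^2

43.56 kg/m^2


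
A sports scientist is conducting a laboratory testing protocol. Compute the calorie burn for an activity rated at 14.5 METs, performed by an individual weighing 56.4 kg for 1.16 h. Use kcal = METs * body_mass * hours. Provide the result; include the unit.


Product of METs and mass = 14.5 * 56.4 = 817.8
Total kcal = 817.8 * 1.16 = 948.65 kcal

948.65 kcal


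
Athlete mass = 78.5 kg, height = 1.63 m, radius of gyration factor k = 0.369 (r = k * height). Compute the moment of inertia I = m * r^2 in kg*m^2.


r = k * height = 0.369 * 1.63 = 0.60147 m
r^2 = 0.60147^2 = 0.361766
I = 78.5 * 0.361766 = 28.399 kg*m^2

28.399 kg*m^2


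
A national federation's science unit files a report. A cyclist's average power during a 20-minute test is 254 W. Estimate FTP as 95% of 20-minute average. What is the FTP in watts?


FTP = 20-min power * 0.95
= 254 * 0.95
= 241.3 W

241.3 W


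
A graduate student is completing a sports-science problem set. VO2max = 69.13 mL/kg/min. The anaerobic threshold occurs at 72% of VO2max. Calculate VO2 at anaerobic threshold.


AT fraction = 72 / 100 = 0.72
AT VO2 = 69.13 * 0.72
= 49.77 mL/kg/min

49.77 mL/kg/min


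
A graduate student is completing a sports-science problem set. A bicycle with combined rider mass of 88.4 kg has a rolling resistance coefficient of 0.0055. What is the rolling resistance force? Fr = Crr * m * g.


Fr = 0.0055 * 88.4 * 9.81
= 0.4862 * 9.81
= 4.77 N

4.77 N


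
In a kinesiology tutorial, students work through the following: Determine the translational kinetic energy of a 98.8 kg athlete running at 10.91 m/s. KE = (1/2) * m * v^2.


KE = 0.5 * m * v^2
= 0.5 * 98.8 * 10.91^2
= 0.5 * 98.8 * 119.0281
= 5879.99 J

5879.99 J


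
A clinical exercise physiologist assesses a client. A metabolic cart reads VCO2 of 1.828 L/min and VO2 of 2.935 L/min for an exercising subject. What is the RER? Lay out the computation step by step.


RER = VCO2 / VO2 = 1.828 / 2.935 = 0.6228

0.6228


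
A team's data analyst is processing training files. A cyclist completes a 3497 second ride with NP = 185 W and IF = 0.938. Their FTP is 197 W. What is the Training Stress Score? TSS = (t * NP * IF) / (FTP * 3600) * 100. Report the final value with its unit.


t * NP * IF = 3497 * 185 * 0.938 = 606834.41
FTP * 3600 = 709200
TSS = (606834.41 / 709200) * 100 = 85.57

85.57 TSS


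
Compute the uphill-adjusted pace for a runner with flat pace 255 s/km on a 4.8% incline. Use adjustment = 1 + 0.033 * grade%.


Adjustment factor = 1 + 0.033 * 4.8 = 1.1584
Grade-adjusted pace = 255 * 1.1584 = 295.39 s/km

295.39 s/km


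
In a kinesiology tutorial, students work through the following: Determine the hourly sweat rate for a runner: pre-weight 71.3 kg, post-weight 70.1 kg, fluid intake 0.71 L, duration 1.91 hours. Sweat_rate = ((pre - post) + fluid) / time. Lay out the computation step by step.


Mass lost = 71.3 - 70.1 = 1.2 kg
Add fluid consumed: 1.2 + 0.71 = 1.91 L total sweat
Sweat rate = 1.91 / 1.91 = 1.0 L/h

1.0 L/h


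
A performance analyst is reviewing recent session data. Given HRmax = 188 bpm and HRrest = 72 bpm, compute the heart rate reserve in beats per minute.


Heart rate reserve = maximum HR minus resting HR
HRR = 188 - 72 = 116 bpm

116 bpm


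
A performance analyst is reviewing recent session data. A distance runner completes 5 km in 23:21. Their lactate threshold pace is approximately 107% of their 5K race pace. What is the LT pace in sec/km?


Convert to seconds: 23 min 21 s = 1401 s
Pace per km = 1401 / 5 = 280.2 s/km
LT pace = 280.2 * 1.07 = 299.81 s/km

299.81 s/km


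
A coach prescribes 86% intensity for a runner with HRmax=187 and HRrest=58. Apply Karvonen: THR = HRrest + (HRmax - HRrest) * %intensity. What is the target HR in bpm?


Heart rate reserve = 187 - 58 = 129
Intensity fraction = 86 / 100 = 0.86
THR = 58 + 129 * 0.86 = 168.94 bpm

168.94 bpm


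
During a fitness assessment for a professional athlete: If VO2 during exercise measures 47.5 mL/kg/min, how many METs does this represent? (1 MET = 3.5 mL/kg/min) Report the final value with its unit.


METs = VO2 / 3.5 = 47.5 / 3.5 = 13.57

13.57 METs


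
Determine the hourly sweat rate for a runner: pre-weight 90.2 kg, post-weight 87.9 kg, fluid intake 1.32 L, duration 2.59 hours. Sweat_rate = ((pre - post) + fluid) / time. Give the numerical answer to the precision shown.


Mass lost = 90.2 - 87.9 = 2.3 kg
Add fluid consumed: 2.3 + 1.32 = 3.62 L total sweat
Sweat rate = 3.62 / 2.59 = 1.398 L/h

1.398 L/h


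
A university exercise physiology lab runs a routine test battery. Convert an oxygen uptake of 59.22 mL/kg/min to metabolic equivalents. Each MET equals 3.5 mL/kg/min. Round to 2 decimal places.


One MET = 3.5 mL/kg/min
Number of METs = 59.22 / 3.5
= 16.92 METs

16.92 METs


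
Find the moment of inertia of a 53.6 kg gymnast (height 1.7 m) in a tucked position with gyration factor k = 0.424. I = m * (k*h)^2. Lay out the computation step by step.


Radius of gyration = 0.424 * 1.7 = 0.7208 m
I = 53.6 * 0.7208^2
= 53.6 * 0.519553
= 27.848 kg*m^2

27.848 kg*m^2


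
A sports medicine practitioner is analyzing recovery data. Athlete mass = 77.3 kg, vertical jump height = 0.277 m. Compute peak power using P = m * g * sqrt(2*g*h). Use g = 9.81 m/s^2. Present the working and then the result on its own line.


sqrt(2 * 9.81 * 0.277) = sqrt(5.43474) = 2.331253 m/s
P = 77.3 * 9.81 * 2.331253
= 1767.82 W

1767.82 W


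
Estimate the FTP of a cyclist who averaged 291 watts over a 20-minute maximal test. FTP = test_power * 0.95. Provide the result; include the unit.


FTP = 291 * 0.95 = 276.45 W

276.45 W


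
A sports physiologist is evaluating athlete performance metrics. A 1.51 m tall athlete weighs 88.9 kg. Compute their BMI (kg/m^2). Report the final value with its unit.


height^2 = 2.2801 m^2
BMI = 88.9 / 2.2801 = 38.99 kg/m^2

38.99 kg/m^2


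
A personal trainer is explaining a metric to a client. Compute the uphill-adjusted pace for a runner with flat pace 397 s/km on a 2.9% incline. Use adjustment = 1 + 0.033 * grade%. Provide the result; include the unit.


Adjustment factor = 1 + 0.033 * 2.9 = 1.0957
Grade-adjusted pace = 397 * 1.0957 = 434.99 s/km

434.99 s/km


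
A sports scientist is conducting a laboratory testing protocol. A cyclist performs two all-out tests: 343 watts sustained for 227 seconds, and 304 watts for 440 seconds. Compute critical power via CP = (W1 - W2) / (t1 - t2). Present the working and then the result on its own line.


W1 = P1 * t1 = 343 * 227 = 77861 J
W2 = P2 * t2 = 304 * 440 = 133760 J
CP = (77861 - 133760) / (227 - 440)
= 262.44 W

262.44 W


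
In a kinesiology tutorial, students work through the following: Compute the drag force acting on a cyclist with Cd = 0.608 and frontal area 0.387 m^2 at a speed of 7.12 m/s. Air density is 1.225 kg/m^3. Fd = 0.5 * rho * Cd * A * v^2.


Step 1: v^2 = 50.6944
Step 2: Fd = 0.5 * 1.225 * 0.608 * 0.387 * 50.6944
= 7.306 N

7.306 N


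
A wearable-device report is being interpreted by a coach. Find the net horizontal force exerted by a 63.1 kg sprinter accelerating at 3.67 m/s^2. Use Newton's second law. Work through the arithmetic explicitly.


Newton's second law: F = m * a
F = 63.1 * 3.67 = 231.58 N

231.58 N


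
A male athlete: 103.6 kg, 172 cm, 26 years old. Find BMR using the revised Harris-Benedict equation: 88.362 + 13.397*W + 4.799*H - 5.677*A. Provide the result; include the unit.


Intercept = 88.362
Weight contribution = 13.397 * 103.6 = 1387.9292
Height contribution = 4.799 * 172 = 825.428
Age contribution = 5.677 * 26 = 147.602
BMR = 88.362 + 1387.9292 + 825.428 - 147.602
= 2154.12 kcal/day

2154.12 kcal/day


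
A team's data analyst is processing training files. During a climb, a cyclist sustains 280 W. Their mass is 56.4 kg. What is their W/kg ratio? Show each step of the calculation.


Power-to-weight = 280 W / 56.4 kg
= 4.965 W/kg

4.965 W/kg


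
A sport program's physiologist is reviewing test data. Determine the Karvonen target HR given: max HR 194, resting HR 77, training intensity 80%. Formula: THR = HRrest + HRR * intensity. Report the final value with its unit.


HRR = HRmax - HRrest = 194 - 77 = 117
THR = 77 + 117 * 0.8
= 170.6 bpm

170.6 bpm


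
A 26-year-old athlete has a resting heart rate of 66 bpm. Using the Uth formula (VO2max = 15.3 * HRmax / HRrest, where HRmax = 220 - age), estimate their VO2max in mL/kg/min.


HRmax = 220 - 26 = 194 bpm
Ratio = HRmax / HRrest = 194 / 66 = 2.9394
VO2max = 15.3 * 2.9394 = 44.97 mL/kg/min

44.97 mL/kg/min


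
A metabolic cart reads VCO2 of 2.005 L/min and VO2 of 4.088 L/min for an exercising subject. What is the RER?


RER = VCO2 / VO2 = 2.005 / 4.088 = 0.4905

0.4905


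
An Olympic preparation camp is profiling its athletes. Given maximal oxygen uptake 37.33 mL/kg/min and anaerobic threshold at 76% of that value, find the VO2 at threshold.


Percentage as decimal = 0.76
VO2 at AT = 37.33 * 0.76 = 28.37 mL/kg/min

28.37 mL/kg/min


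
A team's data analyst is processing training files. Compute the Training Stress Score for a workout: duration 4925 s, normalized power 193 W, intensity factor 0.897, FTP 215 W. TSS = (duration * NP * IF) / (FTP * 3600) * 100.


Product = 4925 * 193 * 0.897 = 852620.925
Base = 215 * 3600 = 774000
TSS = 852620.925 / 774000 * 100 = 110.16

110.16 TSS


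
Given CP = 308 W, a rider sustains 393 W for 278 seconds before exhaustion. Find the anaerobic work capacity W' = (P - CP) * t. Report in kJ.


Excess power = 393 - 308 = 85 W
Work above CP = 85 * 278 = 23630 J
W' = 23.63 kJ

23.63 kJ


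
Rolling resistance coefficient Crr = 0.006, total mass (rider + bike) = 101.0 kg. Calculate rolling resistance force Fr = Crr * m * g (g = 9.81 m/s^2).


Fr = Crr * m * g
= 0.006 * 101.0 * 9.81
= 5.945 N

5.945 N


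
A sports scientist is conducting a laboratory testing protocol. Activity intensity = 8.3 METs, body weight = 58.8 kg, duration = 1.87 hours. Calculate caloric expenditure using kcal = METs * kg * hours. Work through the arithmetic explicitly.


kcal = 8.3 * 58.8 * 1.87
= 488.04 * 1.87
= 912.63 kcal

912.63 kcal


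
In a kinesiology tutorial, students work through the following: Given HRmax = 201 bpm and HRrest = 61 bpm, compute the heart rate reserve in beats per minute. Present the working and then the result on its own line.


Heart rate reserve = maximum HR minus resting HR
HRR = 201 - 61 = 140 bpm

140 bpm


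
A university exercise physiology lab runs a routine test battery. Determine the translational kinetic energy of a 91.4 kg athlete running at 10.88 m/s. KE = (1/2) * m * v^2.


KE = 0.5 * m * v^2
= 0.5 * 91.4 * 10.88^2
= 0.5 * 91.4 * 118.3744
= 5409.71 J

5409.71 J


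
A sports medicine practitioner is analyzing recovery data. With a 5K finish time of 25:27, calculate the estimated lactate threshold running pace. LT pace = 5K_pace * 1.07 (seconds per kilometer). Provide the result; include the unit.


Race duration = 1527 s for 5 km
Average pace = 1527 / 5 = 305.4 s/km
LT pace = 305.4 * 1.07
= 326.78 s/km

326.78 s/km


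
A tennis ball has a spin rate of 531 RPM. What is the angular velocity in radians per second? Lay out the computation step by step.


Convert RPM to rad/s: multiply by 2*pi and divide by 60
omega = 531 * 2 * pi / 60
= 55.606 rad/s

55.606 rad/s


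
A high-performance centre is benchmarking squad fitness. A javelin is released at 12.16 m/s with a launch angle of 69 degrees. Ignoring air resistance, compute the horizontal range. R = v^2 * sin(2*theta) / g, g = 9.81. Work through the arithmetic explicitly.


Launch speed squared = 147.8656
sin(2 * 69 deg) = 0.669131
Range = 147.8656 * 0.669131 / 9.81
= 10.086 m

10.086 m


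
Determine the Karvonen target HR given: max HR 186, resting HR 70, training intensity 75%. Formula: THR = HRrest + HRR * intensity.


HRR = HRmax - HRrest = 186 - 70 = 116
THR = 70 + 116 * 0.75
= 157.0 bpm

157.0 bpm


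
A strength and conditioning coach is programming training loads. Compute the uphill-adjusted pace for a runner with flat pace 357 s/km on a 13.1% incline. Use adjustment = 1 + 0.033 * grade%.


Adjustment factor = 1 + 0.033 * 13.1 = 1.4323
Grade-adjusted pace = 357 * 1.4323 = 511.33 s/km

511.33 s/km


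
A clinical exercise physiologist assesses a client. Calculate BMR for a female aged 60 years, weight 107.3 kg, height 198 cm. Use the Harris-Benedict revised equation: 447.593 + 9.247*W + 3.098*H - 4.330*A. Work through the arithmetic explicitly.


Substituting values:
W term = 9.247 * 107.3 = 992.2031
H term = 3.098 * 198 = 613.404
A term = 4.330 * 60 = 259.8
BMR = 1793.4 kcal/day

1793.4 kcal/day


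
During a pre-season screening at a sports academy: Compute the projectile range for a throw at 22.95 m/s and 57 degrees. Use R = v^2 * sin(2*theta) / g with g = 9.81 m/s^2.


Two times the angle = 114 degrees
sin(114) = 0.913545
R = 526.7025 * 0.913545 / 9.81 = 49.049 m

49.049 m


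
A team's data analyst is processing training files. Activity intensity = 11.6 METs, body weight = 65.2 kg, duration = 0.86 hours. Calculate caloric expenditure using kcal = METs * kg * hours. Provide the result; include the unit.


kcal = 11.6 * 65.2 * 0.86
= 756.32 * 0.86
= 650.44 kcal

650.44 kcal


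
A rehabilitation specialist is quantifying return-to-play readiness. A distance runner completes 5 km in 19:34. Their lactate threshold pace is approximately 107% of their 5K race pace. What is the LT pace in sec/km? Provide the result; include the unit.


Convert to seconds: 19 min 34 s = 1174 s
Pace per km = 1174 / 5 = 234.8 s/km
LT pace = 234.8 * 1.07 = 251.24 s/km

251.24 s/km


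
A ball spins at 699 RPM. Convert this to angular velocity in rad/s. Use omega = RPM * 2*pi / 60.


omega = 699 * 2 * pi / 60
= 699 * 6.28318531 / 60
= 4391.947 / 60
= 73.199 rad/s

73.199 rad/s


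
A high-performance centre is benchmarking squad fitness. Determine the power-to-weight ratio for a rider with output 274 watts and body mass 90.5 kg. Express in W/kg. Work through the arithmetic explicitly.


P/W = 274 / 90.5 = 3.028 W/kg

3.028 W/kg


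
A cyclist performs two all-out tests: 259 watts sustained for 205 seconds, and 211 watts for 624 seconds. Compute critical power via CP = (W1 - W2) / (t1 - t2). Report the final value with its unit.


W1 = P1 * t1 = 259 * 205 = 53095 J
W2 = P2 * t2 = 211 * 624 = 131664 J
CP = (53095 - 131664) / (205 - 624)
= 187.52 W

187.52 W


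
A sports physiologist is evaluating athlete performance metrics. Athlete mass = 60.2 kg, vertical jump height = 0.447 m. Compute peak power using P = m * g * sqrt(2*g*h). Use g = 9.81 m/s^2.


sqrt(2 * 9.81 * 0.447) = sqrt(8.77014) = 2.961442 m/s
P = 60.2 * 9.81 * 2.961442
= 1748.92 W

1748.92 W


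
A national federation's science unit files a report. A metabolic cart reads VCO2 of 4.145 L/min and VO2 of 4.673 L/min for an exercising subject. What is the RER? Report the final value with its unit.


RER = VCO2 / VO2 = 4.145 / 4.673 = 0.887

0.887


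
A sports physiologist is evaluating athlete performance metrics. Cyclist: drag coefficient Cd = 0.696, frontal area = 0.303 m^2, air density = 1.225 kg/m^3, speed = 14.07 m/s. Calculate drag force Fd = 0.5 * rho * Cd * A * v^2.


v^2 = 14.07^2 = 197.9649
Fd = 0.5 * 1.225 * 0.696 * 0.303 * 197.9649
= 25.571 N

25.571 N


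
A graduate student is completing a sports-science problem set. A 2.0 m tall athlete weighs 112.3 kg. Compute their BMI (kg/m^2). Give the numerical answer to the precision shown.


height^2 = 4.0 m^2
BMI = 112.3 / 4.0 = 28.08 kg/m^2

28.08 kg/m^2


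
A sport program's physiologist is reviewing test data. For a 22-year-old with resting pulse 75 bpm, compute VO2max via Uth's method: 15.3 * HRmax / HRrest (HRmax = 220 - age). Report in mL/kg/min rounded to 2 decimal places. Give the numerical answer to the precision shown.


Step 1: HRmax = 220 - 22 = 198 bpm
Step 2: Ratio = 198 / 75 = 2.64
Step 3: VO2max = 15.3 * 2.64 = 40.39 mL/kg/min

40.39 mL/kg/min


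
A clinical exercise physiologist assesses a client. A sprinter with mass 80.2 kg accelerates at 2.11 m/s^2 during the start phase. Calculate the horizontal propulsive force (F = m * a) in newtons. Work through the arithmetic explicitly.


F = m * a
= 80.2 * 2.11
= 169.22 N

169.22 N


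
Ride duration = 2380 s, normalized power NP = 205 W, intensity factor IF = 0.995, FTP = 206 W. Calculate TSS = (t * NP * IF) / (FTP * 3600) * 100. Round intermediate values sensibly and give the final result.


Numerator = 2380 * 205 * 0.995 = 485460.5
Denominator = 206 * 3600 = 741600
TSS = 485460.5 / 741600 * 100
= 65.46

65.46 TSS


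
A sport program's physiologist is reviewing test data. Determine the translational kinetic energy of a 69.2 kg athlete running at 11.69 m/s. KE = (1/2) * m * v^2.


KE = 0.5 * m * v^2
= 0.5 * 69.2 * 11.69^2
= 0.5 * 69.2 * 136.6561
= 4728.3 J

4728.3 J


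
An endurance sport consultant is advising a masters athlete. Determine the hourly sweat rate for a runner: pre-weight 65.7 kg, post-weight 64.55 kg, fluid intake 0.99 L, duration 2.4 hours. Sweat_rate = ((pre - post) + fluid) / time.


Mass lost = 65.7 - 64.55 = 1.15 kg
Add fluid consumed: 1.15 + 0.99 = 2.14 L total sweat
Sweat rate = 2.14 / 2.4 = 0.892 L/h

0.892 L/h


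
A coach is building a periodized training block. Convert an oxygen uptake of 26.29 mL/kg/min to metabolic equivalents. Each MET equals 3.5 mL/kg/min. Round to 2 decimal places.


One MET = 3.5 mL/kg/min
Number of METs = 26.29 / 3.5
= 7.51 METs

7.51 METs


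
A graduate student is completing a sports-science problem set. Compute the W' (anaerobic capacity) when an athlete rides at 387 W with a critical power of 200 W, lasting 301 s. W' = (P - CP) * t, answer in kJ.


Above-CP power = 187 W
Duration = 301 s
W' = 187 * 301 = 56287 J
Convert: 56287 / 1000 = 56.287 kJ

56.287 kJ


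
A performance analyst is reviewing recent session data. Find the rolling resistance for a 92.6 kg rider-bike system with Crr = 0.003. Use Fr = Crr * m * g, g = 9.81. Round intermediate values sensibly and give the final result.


m * g = 92.6 * 9.81 = 908.406 N
Fr = 0.003 * 908.406 = 2.725 N

2.725 N


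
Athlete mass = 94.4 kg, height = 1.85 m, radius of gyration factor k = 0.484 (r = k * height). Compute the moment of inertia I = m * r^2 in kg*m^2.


r = k * height = 0.484 * 1.85 = 0.8954 m
r^2 = 0.8954^2 = 0.801741
I = 94.4 * 0.801741 = 75.684 kg*m^2

75.684 kg*m^2


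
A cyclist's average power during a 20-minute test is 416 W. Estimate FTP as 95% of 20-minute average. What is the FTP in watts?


FTP = 20-min power * 0.95
= 416 * 0.95
= 395.2 W

395.2 W


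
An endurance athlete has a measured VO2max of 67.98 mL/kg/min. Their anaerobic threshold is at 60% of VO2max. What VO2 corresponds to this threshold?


Anaerobic threshold VO2 = VO2max * 60%
= 67.98 * 0.6
= 40.79 mL/kg/min

40.79 mL/kg/min


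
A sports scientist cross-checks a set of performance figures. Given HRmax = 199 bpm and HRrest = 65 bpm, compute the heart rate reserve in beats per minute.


Heart rate reserve = maximum HR minus resting HR
HRR = 199 - 65 = 134 bpm

134 bpm


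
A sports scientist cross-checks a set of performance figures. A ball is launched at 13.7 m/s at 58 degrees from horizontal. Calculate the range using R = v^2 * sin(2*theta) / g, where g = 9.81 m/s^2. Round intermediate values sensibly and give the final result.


sin(2 * 58) = sin(116) = 0.898794
v^2 = 13.7^2 = 187.69
R = 187.69 * 0.898794 / 9.81
= 17.196 m

17.196 m


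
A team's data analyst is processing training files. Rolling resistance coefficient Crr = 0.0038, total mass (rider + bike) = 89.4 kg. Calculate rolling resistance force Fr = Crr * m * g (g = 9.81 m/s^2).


Fr = Crr * m * g
= 0.0038 * 89.4 * 9.81
= 3.333 N

3.333 N


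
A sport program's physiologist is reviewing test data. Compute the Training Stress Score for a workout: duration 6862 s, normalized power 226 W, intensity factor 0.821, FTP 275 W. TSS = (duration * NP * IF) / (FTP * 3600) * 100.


Product = 6862 * 226 * 0.821 = 1273216.652
Base = 275 * 3600 = 990000
TSS = 1273216.652 / 990000 * 100 = 128.61

128.61 TSS


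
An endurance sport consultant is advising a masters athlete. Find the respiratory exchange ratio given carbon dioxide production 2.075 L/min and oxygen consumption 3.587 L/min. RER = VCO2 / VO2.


VCO2 = 2.075 L/min
VO2 = 3.587 L/min
RER = 2.075 / 3.587 = 0.5785

0.5785


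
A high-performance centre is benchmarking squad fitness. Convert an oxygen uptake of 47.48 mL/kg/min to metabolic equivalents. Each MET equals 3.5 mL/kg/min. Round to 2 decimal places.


One MET = 3.5 mL/kg/min
Number of METs = 47.48 / 3.5
= 13.57 METs

13.57 METs


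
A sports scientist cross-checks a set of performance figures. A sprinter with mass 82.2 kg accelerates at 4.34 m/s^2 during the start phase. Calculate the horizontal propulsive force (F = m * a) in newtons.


F = m * a
= 82.2 * 4.34
= 356.75 N

356.75 N


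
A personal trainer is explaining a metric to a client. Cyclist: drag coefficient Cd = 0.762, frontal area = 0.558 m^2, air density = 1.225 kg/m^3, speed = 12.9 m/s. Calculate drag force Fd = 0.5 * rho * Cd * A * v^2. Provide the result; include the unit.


v^2 = 12.9^2 = 166.41
Fd = 0.5 * 1.225 * 0.762 * 0.558 * 166.41
= 43.339 N

43.339 N


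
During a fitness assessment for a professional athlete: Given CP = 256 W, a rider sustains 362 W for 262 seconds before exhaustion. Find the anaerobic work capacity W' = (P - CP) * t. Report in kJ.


Excess power = 362 - 256 = 106 W
Work above CP = 106 * 262 = 27772 J
W' = 27.772 kJ

27.772 kJ


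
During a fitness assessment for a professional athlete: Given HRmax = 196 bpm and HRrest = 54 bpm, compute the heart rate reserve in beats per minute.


Heart rate reserve = maximum HR minus resting HR
HRR = 196 - 54 = 142 bpm

142 bpm


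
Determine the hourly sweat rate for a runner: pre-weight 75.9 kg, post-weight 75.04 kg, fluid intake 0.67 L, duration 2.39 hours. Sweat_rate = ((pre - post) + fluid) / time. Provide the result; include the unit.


Mass lost = 75.9 - 75.04 = 0.86 kg
Add fluid consumed: 0.86 + 0.67 = 1.53 L total sweat
Sweat rate = 1.53 / 2.39 = 0.64 L/h

0.64 L/h


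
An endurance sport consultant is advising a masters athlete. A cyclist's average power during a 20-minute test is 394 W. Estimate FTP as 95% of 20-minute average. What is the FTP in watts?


FTP = 20-min power * 0.95
= 394 * 0.95
= 374.3 W

374.3 W


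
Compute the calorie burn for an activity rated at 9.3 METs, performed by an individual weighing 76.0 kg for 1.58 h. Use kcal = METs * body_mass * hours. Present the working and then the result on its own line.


Product of METs and mass = 9.3 * 76.0 = 706.8
Total kcal = 706.8 * 1.58 = 1116.74 kcal

1116.74 kcal


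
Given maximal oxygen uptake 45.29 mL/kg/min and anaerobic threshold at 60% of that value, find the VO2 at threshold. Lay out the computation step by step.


Percentage as decimal = 0.6
VO2 at AT = 45.29 * 0.6 = 27.17 mL/kg/min

27.17 mL/kg/min


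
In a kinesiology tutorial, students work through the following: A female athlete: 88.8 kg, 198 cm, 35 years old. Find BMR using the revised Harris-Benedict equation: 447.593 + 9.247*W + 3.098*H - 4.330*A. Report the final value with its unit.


Intercept = 447.593
Weight contribution = 9.247 * 88.8 = 821.1336
Height contribution = 3.098 * 198 = 613.404
Age contribution = 4.33 * 35 = 151.55
BMR = 447.593 + 821.1336 + 613.404 - 151.55
= 1730.58 kcal/day

1730.58 kcal/day


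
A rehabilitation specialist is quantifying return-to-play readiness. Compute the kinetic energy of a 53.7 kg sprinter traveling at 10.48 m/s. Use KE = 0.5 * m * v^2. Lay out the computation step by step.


Velocity squared = 109.8304
KE = 0.5 * 53.7 * 109.8304 = 2948.95 J

2948.95 J


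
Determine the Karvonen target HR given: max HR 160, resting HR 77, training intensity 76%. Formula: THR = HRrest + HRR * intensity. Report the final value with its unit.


HRR = HRmax - HRrest = 160 - 77 = 83
THR = 77 + 83 * 0.76
= 140.08 bpm

140.08 bpm


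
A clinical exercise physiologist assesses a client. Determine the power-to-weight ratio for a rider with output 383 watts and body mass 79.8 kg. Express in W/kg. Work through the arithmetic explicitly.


P/W = 383 / 79.8 = 4.799 W/kg

4.799 W/kg


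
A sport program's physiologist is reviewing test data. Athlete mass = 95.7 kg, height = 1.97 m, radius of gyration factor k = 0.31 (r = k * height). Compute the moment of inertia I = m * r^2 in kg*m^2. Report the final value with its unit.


r = k * height = 0.31 * 1.97 = 0.6107 m
r^2 = 0.6107^2 = 0.372954
I = 95.7 * 0.372954 = 35.692 kg*m^2

35.692 kg*m^2


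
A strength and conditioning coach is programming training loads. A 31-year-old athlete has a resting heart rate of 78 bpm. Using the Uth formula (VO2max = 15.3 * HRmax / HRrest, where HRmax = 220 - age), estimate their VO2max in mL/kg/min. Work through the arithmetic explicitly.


HRmax = 220 - 31 = 189 bpm
Ratio = HRmax / HRrest = 189 / 78 = 2.4231
VO2max = 15.3 * 2.4231 = 37.07 mL/kg/min

37.07 mL/kg/min


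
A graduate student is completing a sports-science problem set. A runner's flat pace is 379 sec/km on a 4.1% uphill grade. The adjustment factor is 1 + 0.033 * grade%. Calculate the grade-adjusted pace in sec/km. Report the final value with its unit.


Factor = 1 + 0.033 * 4.1 = 1.1353
Adjusted pace = 379 * 1.1353
= 430.28 sec/km

430.28 s/km


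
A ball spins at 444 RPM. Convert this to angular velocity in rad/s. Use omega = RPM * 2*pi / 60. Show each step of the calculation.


omega = 444 * 2 * pi / 60
= 444 * 6.28318531 / 60
= 2789.734 / 60
= 46.496 rad/s

46.496 rad/s


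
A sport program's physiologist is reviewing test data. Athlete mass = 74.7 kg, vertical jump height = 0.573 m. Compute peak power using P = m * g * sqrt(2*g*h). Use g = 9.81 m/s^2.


sqrt(2 * 9.81 * 0.573) = sqrt(11.24226) = 3.352948 m/s
P = 74.7 * 9.81 * 3.352948
= 2457.06 W

2457.06 W


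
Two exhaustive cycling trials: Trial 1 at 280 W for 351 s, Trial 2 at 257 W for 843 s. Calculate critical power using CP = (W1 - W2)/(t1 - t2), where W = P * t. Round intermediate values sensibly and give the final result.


W1 = 280 * 351 = 98280 J
W2 = 257 * 843 = 216651 J
CP = (98280 - 216651) / (351 - 843)
= -118371 / -492
= 240.59 W

240.59 W


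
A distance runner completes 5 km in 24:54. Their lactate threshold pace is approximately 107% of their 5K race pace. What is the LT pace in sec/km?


Convert to seconds: 24 min 54 s = 1494 s
Pace per km = 1494 / 5 = 298.8 s/km
LT pace = 298.8 * 1.07 = 319.72 s/km

319.72 s/km


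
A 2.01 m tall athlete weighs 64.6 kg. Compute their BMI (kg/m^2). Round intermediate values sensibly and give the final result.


height^2 = 4.0401 m^2
BMI = 64.6 / 4.0401 = 15.99 kg/m^2

15.99 kg/m^2


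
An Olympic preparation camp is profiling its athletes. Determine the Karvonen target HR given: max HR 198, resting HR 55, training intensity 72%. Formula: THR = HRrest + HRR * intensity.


HRR = HRmax - HRrest = 198 - 55 = 143
THR = 55 + 143 * 0.72
= 157.96 bpm

157.96 bpm


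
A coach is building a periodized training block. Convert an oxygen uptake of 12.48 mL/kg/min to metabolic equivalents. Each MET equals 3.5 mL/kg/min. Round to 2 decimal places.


One MET = 3.5 mL/kg/min
Number of METs = 12.48 / 3.5
= 3.57 METs

3.57 METs


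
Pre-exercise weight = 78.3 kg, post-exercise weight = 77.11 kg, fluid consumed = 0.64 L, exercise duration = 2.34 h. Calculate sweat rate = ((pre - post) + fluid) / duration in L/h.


Weight loss = 78.3 - 77.11 = 1.19 kg (approx L)
Total sweat = 1.19 + 0.64 = 1.83 L
Sweat rate = 1.83 / 2.34 = 0.782 L/h

0.782 L/h


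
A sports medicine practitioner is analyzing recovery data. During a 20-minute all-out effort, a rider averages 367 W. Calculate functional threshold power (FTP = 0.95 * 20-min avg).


FTP = 0.95 * 367
= 348.65 W

348.65 W


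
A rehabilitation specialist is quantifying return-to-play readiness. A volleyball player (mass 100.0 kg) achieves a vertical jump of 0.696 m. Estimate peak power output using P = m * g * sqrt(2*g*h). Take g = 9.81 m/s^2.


2 * g * h = 2 * 9.81 * 0.696 = 13.65552
sqrt(13.65552) = 3.695338 m/s
P = 100.0 * 9.81 * 3.695338 = 3625.13 W

3625.13 W


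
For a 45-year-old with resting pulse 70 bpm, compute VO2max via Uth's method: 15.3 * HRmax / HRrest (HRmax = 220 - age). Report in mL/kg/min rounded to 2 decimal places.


Step 1: HRmax = 220 - 45 = 175 bpm
Step 2: Ratio = 175 / 70 = 2.5
Step 3: VO2max = 15.3 * 2.5 = 38.25 mL/kg/min

38.25 mL/kg/min


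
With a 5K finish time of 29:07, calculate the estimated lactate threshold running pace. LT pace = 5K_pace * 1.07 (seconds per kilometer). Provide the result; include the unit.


Race duration = 1747 s for 5 km
Average pace = 1747 / 5 = 349.4 s/km
LT pace = 349.4 * 1.07
= 373.86 s/km

373.86 s/km


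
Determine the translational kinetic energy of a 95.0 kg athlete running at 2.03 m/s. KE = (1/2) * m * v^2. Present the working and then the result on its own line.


KE = 0.5 * m * v^2
= 0.5 * 95.0 * 2.03^2
= 0.5 * 95.0 * 4.1209
= 195.74 J

195.74 J


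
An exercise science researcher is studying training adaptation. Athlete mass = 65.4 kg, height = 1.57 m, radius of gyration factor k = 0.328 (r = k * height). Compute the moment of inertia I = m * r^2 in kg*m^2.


r = k * height = 0.328 * 1.57 = 0.51496 m
r^2 = 0.51496^2 = 0.265184
I = 65.4 * 0.265184 = 17.343 kg*m^2

17.343 kg*m^2


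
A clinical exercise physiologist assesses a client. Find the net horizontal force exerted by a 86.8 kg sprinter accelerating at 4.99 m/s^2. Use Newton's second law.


Newton's second law: F = m * a
F = 86.8 * 4.99 = 433.13 N

433.13 N


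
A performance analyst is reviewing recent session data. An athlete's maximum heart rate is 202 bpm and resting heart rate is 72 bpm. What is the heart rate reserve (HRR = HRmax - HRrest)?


HRR = HRmax - HRrest
= 202 - 72
= 130 bpm

130 bpm


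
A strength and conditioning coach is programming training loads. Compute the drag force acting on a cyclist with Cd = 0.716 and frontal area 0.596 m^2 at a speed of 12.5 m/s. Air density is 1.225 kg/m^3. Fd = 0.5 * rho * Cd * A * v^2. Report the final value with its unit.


Step 1: v^2 = 156.25
Step 2: Fd = 0.5 * 1.225 * 0.716 * 0.596 * 156.25
= 40.84 N

40.84 N


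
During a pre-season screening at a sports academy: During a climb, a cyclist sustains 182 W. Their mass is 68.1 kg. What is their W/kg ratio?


Power-to-weight = 182 W / 68.1 kg
= 2.673 W/kg

2.673 W/kg


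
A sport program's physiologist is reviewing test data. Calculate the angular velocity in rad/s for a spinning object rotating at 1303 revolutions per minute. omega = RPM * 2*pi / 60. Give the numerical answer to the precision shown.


omega = RPM * 2*pi / 60
= 1303 * 6.28318531 / 60
= 136.45 rad/s

136.45 rad/s


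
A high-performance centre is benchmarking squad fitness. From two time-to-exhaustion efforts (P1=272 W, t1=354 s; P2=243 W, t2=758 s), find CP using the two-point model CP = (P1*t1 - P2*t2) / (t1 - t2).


Work in trial 1 = 96288 J
Work in trial 2 = 184194 J
Delta work = -87906 J
Delta time = -404 s
CP = -87906 / -404 = 217.59 W

217.59 W


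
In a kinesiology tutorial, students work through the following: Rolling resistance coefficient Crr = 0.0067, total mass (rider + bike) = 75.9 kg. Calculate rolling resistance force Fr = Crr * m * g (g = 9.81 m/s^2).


Fr = Crr * m * g
= 0.0067 * 75.9 * 9.81
= 4.989 N

4.989 N


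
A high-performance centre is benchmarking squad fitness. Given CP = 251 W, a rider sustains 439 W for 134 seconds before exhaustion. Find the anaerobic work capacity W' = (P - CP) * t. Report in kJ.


Excess power = 439 - 251 = 188 W
Work above CP = 188 * 134 = 25192 J
W' = 25.192 kJ

25.192 kJ


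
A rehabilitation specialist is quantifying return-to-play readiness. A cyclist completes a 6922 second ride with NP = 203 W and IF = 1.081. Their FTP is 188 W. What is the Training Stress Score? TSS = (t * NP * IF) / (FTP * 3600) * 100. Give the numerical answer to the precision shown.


t * NP * IF = 6922 * 203 * 1.081 = 1518984.446
FTP * 3600 = 676800
TSS = (1518984.446 / 676800) * 100 = 224.44

224.44 TSS


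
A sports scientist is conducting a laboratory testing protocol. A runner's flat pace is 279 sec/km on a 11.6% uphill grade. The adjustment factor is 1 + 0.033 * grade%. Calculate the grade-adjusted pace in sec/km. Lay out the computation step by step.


Factor = 1 + 0.033 * 11.6 = 1.3828
Adjusted pace = 279 * 1.3828
= 385.8 sec/km

385.8 s/km


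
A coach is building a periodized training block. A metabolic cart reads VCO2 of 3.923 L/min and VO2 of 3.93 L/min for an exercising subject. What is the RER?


RER = VCO2 / VO2 = 3.923 / 3.93 = 0.9982

0.9982


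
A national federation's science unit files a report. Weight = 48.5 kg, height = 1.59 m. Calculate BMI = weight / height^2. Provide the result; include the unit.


height^2 = 1.59^2 = 2.5281
BMI = 48.5 / 2.5281 = 19.18 kg/m^2

19.18 kg/m^2


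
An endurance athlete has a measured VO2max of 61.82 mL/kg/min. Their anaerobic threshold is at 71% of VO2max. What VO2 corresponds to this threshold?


Anaerobic threshold VO2 = VO2max * 71%
= 61.82 * 0.71
= 43.89 mL/kg/min

43.89 mL/kg/min


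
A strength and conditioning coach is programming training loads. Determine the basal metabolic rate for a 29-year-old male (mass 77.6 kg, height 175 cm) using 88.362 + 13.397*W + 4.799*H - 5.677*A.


BMR = 88.362 + 13.397*77.6 + 4.799*175 - 5.677*29
= 1803.16 kcal/day

1803.16 kcal/day


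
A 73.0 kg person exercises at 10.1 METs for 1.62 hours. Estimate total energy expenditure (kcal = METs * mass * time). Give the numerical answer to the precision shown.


Energy = METs * mass(kg) * time(h)
= 10.1 * 73.0 * 1.62
= 1194.43 kcal

1194.43 kcal


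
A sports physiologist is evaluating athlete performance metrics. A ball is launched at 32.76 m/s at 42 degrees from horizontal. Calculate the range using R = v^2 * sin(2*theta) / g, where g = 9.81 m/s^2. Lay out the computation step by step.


sin(2 * 42) = sin(84) = 0.994522
v^2 = 32.76^2 = 1073.2176
R = 1073.2176 * 0.994522 / 9.81
= 108.801 m

108.801 m
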